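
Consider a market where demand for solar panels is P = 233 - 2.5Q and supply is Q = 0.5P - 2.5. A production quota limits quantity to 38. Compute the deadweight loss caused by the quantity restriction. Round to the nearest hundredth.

Rewriting supply in inverse form: P = 5 + 2Q.
Unrestricted equilibrium: Q* = (233 - 5)/(2.5 + 2) = 50.6667.
At Q = 38 the demand price is 233 - 2.5(38) = 138 and the supply price is 5 + 2(38) = 81.
Deadweight loss is the triangle between the curves from 38 to 50.6667: (1/2)(138 - 81)(50.6667 - 38) = 361.

361.00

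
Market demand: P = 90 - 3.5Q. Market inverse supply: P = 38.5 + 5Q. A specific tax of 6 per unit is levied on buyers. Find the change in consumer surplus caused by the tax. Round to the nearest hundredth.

-14.10

Pre-tax equilibrium: 90 - 3.5Q = 38.5 + 5Q gives Q* = 6.0588, P* = 68.7941.
A tax on buyers shifts demand down by 6: (90 - 6) - 3.5Q = 38.5 + 5Q, so Q_t = 5.3529. Buyers pay P_b = 71.2647; sellers receive P_s = P_b - 6 = 65.2647.
CS falls from (1/2)(6.0588)(21.2059) = 64.2413 to (1/2)(5.3529)(18.7353) = 50.1445, a change of -14.0969.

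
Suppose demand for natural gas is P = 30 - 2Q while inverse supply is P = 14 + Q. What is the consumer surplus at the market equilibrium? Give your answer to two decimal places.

Set 30 - 2Q = 14 + Q, which gives 16 = 3Q, so Q* = 5.3333 and P* = 30 - 2(5.3333) = 19.3333.
CS is the area between the demand curve and P* from 0 to Q*: (1/2)(5.3333)(10.6667) = 28.4444.

28.44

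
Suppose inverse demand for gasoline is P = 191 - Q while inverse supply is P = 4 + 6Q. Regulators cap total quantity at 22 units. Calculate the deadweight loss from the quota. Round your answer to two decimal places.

Without the quota, 191 - Q = 4 + 6Q gives Q* = 26.7143.
At Q = 22 the demand price is 191 - (22) = 169 and the supply price is 4 + 6(22) = 136.
DWL = (1/2)(gap between curves at 22) x (Q* - 22) = (1/2)(33)(4.7143) = 77.7857.

77.79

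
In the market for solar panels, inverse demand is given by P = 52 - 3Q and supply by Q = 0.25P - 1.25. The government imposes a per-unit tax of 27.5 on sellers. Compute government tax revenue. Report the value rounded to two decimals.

Rewriting supply in inverse form: P = 5 + 4Q.
Pre-tax equilibrium: 52 - 3Q = 5 + 4Q gives Q* = 6.7143, P* = 31.8571.
A tax on sellers shifts supply up by 27.5: 52 - 3Q = 5 + 4Q + 27.5, so Q_t = 2.7857. Buyers pay P_b = 43.6429; sellers receive P_s = P_b - 27.5 = 16.1429.
Revenue is the tax times quantity traded: 27.5 x 2.7857 = 76.6071.

76.61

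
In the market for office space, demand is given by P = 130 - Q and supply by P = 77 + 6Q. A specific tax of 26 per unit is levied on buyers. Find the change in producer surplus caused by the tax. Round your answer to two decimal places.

Pre-tax equilibrium: 130 - Q = 77 + 6Q gives Q* = 7.5714, P* = 122.4286.
With the tax, buyers' net willingness to pay falls by 26: (130 - 26) - Q = 77 + 6Q, so Q_t = 3.8571. Buyers pay P_b = 126.1429; sellers receive P_s = P_b - 26 = 100.1429.
Producers lose the trapezoid between P_s and P* out to Q_t plus the triangle from Q_t to Q*: change in PS = 44.6327 - 171.9796 = -127.3469.

-127.35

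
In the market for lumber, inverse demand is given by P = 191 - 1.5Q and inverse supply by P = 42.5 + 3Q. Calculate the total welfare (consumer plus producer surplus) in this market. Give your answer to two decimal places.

2450.25

Equilibrium: 191 - 1.5Q = 42.5 + 3Q, so Q* = 33 and P* = 141.5.
Total surplus is the full triangle between the curves from 0 to Q*: (1/2)(33)(191 - 42.5) = 2450.25.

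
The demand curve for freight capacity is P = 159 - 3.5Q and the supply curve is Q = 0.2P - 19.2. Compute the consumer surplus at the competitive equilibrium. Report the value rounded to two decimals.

Rewriting supply in inverse form: P = 96 + 5Q.
Setting demand equal to supply, 63 = 8.5Q, so Q* = 7.4118 and P* = 133.0588.
CS is the area between the demand curve and P* from 0 to Q*: (1/2)(7.4118)(25.9412) = 96.1349.

96.13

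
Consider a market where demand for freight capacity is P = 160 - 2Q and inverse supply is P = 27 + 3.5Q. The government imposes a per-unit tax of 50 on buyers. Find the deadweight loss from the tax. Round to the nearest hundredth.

227.27

Pre-tax equilibrium: 160 - 2Q = 27 + 3.5Q gives Q* = 24.1818, P* = 111.6364.
A tax on buyers shifts demand down by 50: (160 - 50) - 2Q = 27 + 3.5Q, so Q_t = 15.0909. Buyers pay P_b = 129.8182; sellers receive P_s = P_b - 50 = 79.8182.
The welfare triangle lost has base Q* - Q_t = 9.0909 and height t = 50, so DWL = (1/2)(9.0909)(50) = 227.2727.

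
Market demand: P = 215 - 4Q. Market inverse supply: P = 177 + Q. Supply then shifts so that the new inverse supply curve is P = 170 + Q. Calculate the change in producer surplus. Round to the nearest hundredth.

Initial equilibrium: Q_0 = 7.6, P_0 = 184.6; CS_0 = (1/2)(7.6)(30.4) = 115.52, PS_0 = (1/2)(7.6)(7.6) = 28.88.
New equilibrium: 215 - 4Q = 170 + Q gives Q_1 = 9, P_1 = 179; CS_1 = 162, PS_1 = 40.5.
Change in producer surplus = 40.5 - 28.88 = 11.62.

11.62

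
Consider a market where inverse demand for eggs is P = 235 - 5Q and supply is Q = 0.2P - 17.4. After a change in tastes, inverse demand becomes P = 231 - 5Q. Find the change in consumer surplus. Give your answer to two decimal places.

Rewriting supply in inverse form: P = 87 + 5Q.
Initial equilibrium: Q_0 = 14.8, P_0 = 161; CS_0 = (1/2)(14.8)(74) = 547.6, PS_0 = (1/2)(14.8)(74) = 547.6.
New equilibrium: 231 - 5Q = 87 + 5Q gives Q_1 = 14.4, P_1 = 159; CS_1 = 518.4, PS_1 = 518.4.
Change in consumer surplus = 518.4 - 547.6 = -29.2.

-29.20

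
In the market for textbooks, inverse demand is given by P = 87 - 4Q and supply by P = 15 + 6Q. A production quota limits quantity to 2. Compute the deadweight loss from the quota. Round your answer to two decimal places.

135.20

Unrestricted equilibrium: Q* = (87 - 15)/(4 + 6) = 7.2.
At Q = 2 the demand price is 87 - 4(2) = 79 and the supply price is 15 + 6(2) = 27.
Deadweight loss is the triangle between the curves from 2 to 7.2: (1/2)(79 - 27)(7.2 - 2) = 135.2.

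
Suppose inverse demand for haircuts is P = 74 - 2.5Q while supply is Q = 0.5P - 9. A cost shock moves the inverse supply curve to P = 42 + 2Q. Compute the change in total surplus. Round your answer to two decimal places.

Rewriting supply in inverse form: P = 18 + 2Q.
Initial equilibrium: Q_0 = 12.4444, P_0 = 42.8889; CS_0 = (1/2)(12.4444)(31.1111) = 193.5802, PS_0 = (1/2)(12.4444)(24.8889) = 154.8642.
New equilibrium: 74 - 2.5Q = 42 + 2Q gives Q_1 = 7.1111, P_1 = 56.2222; CS_1 = 63.2099, PS_1 = 50.5679.
Change in total surplus = (63.2099 + 50.5679) - (193.5802 + 154.8642) = -234.6667.

-234.67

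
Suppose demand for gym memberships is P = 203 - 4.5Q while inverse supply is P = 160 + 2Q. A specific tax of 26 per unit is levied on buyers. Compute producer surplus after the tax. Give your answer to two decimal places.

6.84

Pre-tax equilibrium: 203 - 4.5Q = 160 + 2Q gives Q* = 6.6154, P* = 173.2308.
A tax on buyers shifts demand down by 26: (203 - 26) - 4.5Q = 160 + 2Q, so Q_t = 2.6154. Buyers pay P_b = 191.2308; sellers receive P_s = P_b - 26 = 165.2308.
PS = (1/2)(Q_t)(P_s - 160) = (1/2)(2.6154)(5.2308) = 6.8402.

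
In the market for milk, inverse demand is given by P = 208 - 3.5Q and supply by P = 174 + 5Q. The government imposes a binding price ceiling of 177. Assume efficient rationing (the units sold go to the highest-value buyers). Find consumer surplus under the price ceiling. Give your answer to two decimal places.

17.97

Without the control, 208 - 3.5Q = 174 + 5Q so Q* = 4 and P* = 194.
At the ceiling price 177, quantity supplied is (177 - 174)/5 = 0.6; supply is the short side, so Q = 0.6 trades at P = 177.
The demand price at Q = 0.6 is 205.9. CS is the trapezoid between demand and 177 over [0, 0.6]: (1/2)[(208 - 177) + (205.9 - 177)](0.6) = 17.97.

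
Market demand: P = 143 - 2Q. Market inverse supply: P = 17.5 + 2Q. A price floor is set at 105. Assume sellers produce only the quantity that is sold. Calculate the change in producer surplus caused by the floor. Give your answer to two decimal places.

Without the control, 143 - 2Q = 17.5 + 2Q so Q* = 31.375 and P* = 80.25.
At P = 105, buyers demand (143 - 105)/2 = 19 while sellers would supply more, so the quantity traded is 19 at price 105.
PS goes from (1/2)(31.375)(62.75) = 984.3906 to 1301.5 (computed as (105 - 17.5)(19) - (1/2)(2)(19)^2), a change of 317.1094.

317.11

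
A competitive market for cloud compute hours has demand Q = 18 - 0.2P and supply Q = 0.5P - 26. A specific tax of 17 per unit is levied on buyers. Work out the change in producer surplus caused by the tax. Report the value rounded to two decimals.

-20.47

Rewriting demand in inverse form: P = 90 - 5Q.
Rewriting supply in inverse form: P = 52 + 2Q.
Pre-tax equilibrium: 90 - 5Q = 52 + 2Q gives Q* = 5.4286, P* = 62.8571.
A tax on buyers shifts demand down by 17: (90 - 17) - 5Q = 52 + 2Q, so Q_t = 3. Buyers pay P_b = 75; sellers receive P_s = P_b - 17 = 58.
Producers lose the trapezoid between P_s and P* out to Q_t plus the triangle from Q_t to Q*: change in PS = 9 - 29.4694 = -20.4694.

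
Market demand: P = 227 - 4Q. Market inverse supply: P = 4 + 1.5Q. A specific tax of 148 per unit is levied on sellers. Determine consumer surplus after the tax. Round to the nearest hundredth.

371.90

Without the tax, 227 - 4Q = 4 + 1.5Q so Q* = 40.5455 and P* = 64.8182.
With the tax, sellers need 148 more per unit: 227 - 4Q = 4 + 1.5Q + 148, so Q_t = 13.6364. Buyers pay P_b = 172.4545; sellers receive P_s = P_b - 148 = 24.4545.
Consumer surplus is the triangle under demand above P_b: (1/2)(13.6364)(227 - 172.4545) = 371.9008.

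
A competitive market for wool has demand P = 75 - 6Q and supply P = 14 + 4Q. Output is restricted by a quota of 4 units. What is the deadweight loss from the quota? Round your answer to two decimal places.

Without the quota, 75 - 6Q = 14 + 4Q gives Q* = 6.1.
At Q = 4 the demand price is 75 - 6(4) = 51 and the supply price is 14 + 4(4) = 30.
Deadweight loss is the triangle between the curves from 4 to 6.1: (1/2)(51 - 30)(6.1 - 4) = 22.05.

22.05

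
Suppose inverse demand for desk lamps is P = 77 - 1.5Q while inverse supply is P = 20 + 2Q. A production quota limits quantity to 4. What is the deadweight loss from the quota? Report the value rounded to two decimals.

264.14

Without the quota, 77 - 1.5Q = 20 + 2Q gives Q* = 16.2857.
At Q = 4 the demand price is 77 - 1.5(4) = 71 and the supply price is 20 + 2(4) = 28.
DWL = (1/2)(gap between curves at 4) x (Q* - 4) = (1/2)(43)(12.2857) = 264.1429.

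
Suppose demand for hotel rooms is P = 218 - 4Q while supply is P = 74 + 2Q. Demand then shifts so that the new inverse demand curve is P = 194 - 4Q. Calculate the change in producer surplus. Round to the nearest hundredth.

-176.00

Initial equilibrium: Q_0 = 24, P_0 = 122; CS_0 = (1/2)(24)(96) = 1152, PS_0 = (1/2)(24)(48) = 576.
New equilibrium: 194 - 4Q = 74 + 2Q gives Q_1 = 20, P_1 = 114; CS_1 = 800, PS_1 = 400.
Change in producer surplus = 400 - 576 = -176.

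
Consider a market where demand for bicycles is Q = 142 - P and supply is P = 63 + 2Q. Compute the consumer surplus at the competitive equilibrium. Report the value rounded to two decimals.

Rewriting demand in inverse form: P = 142 - Q.
Equilibrium: 142 - Q = 63 + 2Q, so Q* = 26.3333 and P* = 115.6667.
CS is the area between the demand curve and P* from 0 to Q*: (1/2)(26.3333)(26.3333) = 346.7222.

346.72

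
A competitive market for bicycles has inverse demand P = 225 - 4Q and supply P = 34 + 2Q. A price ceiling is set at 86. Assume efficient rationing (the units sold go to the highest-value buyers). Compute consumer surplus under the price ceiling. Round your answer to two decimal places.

Free-market equilibrium: 225 - 4Q = 34 + 2Q gives Q* = 31.8333, P* = 97.6667.
At P = 86, sellers supply (86 - 34)/2 = 26 while buyers want more, so the quantity traded is 26 at price 86.
The demand price at Q = 26 is 121. CS is the trapezoid between demand and 86 over [0, 26]: (1/2)[(225 - 86) + (121 - 86)](26) = 2262.

2262.00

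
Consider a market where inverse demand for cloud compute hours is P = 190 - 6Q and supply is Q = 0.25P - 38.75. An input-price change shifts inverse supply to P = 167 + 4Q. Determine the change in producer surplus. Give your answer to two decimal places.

-13.92

Rewriting supply in inverse form: P = 155 + 4Q.
Initial equilibrium: Q_0 = 3.5, P_0 = 169; CS_0 = (1/2)(3.5)(21) = 36.75, PS_0 = (1/2)(3.5)(14) = 24.5.
New equilibrium: 190 - 6Q = 167 + 4Q gives Q_1 = 2.3, P_1 = 176.2; CS_1 = 15.87, PS_1 = 10.58.
Change in producer surplus = 10.58 - 24.5 = -13.92.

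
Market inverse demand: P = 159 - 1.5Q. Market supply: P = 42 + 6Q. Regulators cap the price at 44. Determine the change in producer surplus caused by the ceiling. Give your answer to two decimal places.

Free-market equilibrium: 159 - 1.5Q = 42 + 6Q gives Q* = 15.6, P* = 135.6.
At P = 44, sellers supply (44 - 42)/6 = 0.3333 while buyers want more, so the quantity traded is 0.3333 at price 44.
PS goes from (1/2)(15.6)(93.6) = 730.08 to 0.3333 (computed as (44 - 42)(0.3333) - (1/2)(6)(0.3333)^2), a change of -729.7467.

-729.75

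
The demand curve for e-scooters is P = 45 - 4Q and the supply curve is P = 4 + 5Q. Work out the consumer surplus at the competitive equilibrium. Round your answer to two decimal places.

41.51

Equilibrium: 45 - 4Q = 4 + 5Q, so Q* = 4.5556 and P* = 26.7778.
CS is the area between the demand curve and P* from 0 to Q*: (1/2)(4.5556)(18.2222) = 41.5062.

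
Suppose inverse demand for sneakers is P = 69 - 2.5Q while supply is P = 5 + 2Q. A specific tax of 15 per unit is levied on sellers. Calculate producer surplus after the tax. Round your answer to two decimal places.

118.57

Pre-tax equilibrium: 69 - 2.5Q = 5 + 2Q gives Q* = 14.2222, P* = 33.4444.
A tax on sellers shifts supply up by 15: 69 - 2.5Q = 5 + 2Q + 15, so Q_t = 10.8889. Buyers pay P_b = 41.7778; sellers receive P_s = P_b - 15 = 26.7778.
PS = (1/2)(Q_t)(P_s - 5) = (1/2)(10.8889)(21.7778) = 118.5679.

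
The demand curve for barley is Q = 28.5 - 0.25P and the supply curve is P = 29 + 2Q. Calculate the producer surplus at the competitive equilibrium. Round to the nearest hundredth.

200.69

Rewriting demand in inverse form: P = 114 - 4Q.
Set 114 - 4Q = 29 + 2Q, which gives 85 = 6Q, so Q* = 14.1667 and P* = 114 - 4(14.1667) = 57.3333.
Producer surplus is the triangle above supply below P*: (1/2)(14.1667)(57.3333 - 29) = (1/2)(14.1667)(28.3333) = 200.6944.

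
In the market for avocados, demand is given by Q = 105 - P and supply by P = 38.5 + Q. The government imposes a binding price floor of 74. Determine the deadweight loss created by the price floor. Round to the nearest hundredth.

5.06

Rewriting demand in inverse form: P = 105 - Q.
Without the control, 105 - Q = 38.5 + Q so Q* = 33.25 and P* = 71.75.
At the floor price 74, quantity demanded is (105 - 74)/1 = 31; demand is the short side, so Q = 31 trades at P = 74.
The lost-trades triangle has base Q* - 31 = 2.25 and height equal to the gap between the curves at Q = 31, which is 74 - 69.5 = 4.5. DWL = (1/2)(2.25)(4.5) = 5.0625.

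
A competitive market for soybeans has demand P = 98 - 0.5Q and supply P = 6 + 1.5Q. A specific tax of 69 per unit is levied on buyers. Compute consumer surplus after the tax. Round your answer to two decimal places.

Without the tax, 98 - 0.5Q = 6 + 1.5Q so Q* = 46 and P* = 75.
A tax on buyers shifts demand down by 69: (98 - 69) - 0.5Q = 6 + 1.5Q, so Q_t = 11.5. Buyers pay P_b = 92.25; sellers receive P_s = P_b - 69 = 23.25.
Consumer surplus is the triangle under demand above P_b: (1/2)(11.5)(98 - 92.25) = 33.0625.

33.06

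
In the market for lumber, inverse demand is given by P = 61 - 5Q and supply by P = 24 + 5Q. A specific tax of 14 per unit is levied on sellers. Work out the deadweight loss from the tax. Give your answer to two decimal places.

9.80

Pre-tax equilibrium: 61 - 5Q = 24 + 5Q gives Q* = 3.7, P* = 42.5.
A tax on sellers shifts supply up by 14: 61 - 5Q = 24 + 5Q + 14, so Q_t = 2.3. Buyers pay P_b = 49.5; sellers receive P_s = P_b - 14 = 35.5.
The welfare triangle lost has base Q* - Q_t = 1.4 and height t = 14, so DWL = (1/2)(1.4)(14) = 9.8.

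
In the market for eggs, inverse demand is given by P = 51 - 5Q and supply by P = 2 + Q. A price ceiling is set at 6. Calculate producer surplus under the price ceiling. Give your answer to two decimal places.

Without the control, 51 - 5Q = 2 + Q so Q* = 8.1667 and P* = 10.1667.
At P = 6, sellers supply (6 - 2)/1 = 4 while buyers want more, so the quantity traded is 4 at price 6.
PS is the triangle above supply below 6: (1/2)(4)(6 - 2) = 8.

8.00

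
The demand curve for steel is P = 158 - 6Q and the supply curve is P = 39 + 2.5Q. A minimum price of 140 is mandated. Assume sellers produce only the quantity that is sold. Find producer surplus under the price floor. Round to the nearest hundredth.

Without the control, 158 - 6Q = 39 + 2.5Q so Q* = 14 and P* = 74.
At the floor price 140, quantity demanded is (158 - 140)/6 = 3; demand is the short side, so Q = 3 trades at P = 140.
The supply price at Q = 3 is 46.5. PS is the trapezoid between 140 and supply over [0, 3]: (1/2)[(140 - 39) + (140 - 46.5)](3) = 291.75.

291.75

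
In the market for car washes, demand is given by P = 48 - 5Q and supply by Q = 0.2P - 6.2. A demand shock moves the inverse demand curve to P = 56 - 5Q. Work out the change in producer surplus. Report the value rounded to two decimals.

8.40

Rewriting supply in inverse form: P = 31 + 5Q.
Initial equilibrium: Q_0 = 1.7, P_0 = 39.5; CS_0 = (1/2)(1.7)(8.5) = 7.225, PS_0 = (1/2)(1.7)(8.5) = 7.225.
New equilibrium: 56 - 5Q = 31 + 5Q gives Q_1 = 2.5, P_1 = 43.5; CS_1 = 15.625, PS_1 = 15.625.
Change in producer surplus = 15.625 - 7.225 = 8.4.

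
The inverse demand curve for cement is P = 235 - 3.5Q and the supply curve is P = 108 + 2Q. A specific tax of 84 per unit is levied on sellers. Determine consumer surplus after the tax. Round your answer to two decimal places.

Without the tax, 235 - 3.5Q = 108 + 2Q so Q* = 23.0909 and P* = 154.1818.
A tax on sellers shifts supply up by 84: 235 - 3.5Q = 108 + 2Q + 84, so Q_t = 7.8182. Buyers pay P_b = 207.6364; sellers receive P_s = P_b - 84 = 123.6364.
Consumer surplus is the triangle under demand above P_b: (1/2)(7.8182)(235 - 207.6364) = 106.9669.

106.97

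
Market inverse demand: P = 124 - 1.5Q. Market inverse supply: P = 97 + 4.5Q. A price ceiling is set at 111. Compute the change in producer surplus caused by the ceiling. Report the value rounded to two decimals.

Without the control, 124 - 1.5Q = 97 + 4.5Q so Q* = 4.5 and P* = 117.25.
At the ceiling price 111, quantity supplied is (111 - 97)/4.5 = 3.1111; supply is the short side, so Q = 3.1111 trades at P = 111.
PS goes from (1/2)(4.5)(20.25) = 45.5625 to 21.7778 (computed as (111 - 97)(3.1111) - (1/2)(4.5)(3.1111)^2), a change of -23.7847.

-23.78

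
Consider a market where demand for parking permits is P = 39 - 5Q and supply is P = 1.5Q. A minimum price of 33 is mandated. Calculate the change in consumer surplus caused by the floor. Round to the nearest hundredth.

Free-market equilibrium: 39 - 5Q = 1.5Q gives Q* = 6, P* = 9.
At the floor price 33, quantity demanded is (39 - 33)/5 = 1.2; demand is the short side, so Q = 1.2 trades at P = 33.
CS goes from (1/2)(6)(30) = 90 to 3.6 (computed as (39 - 33)(1.2) - (1/2)(5)(1.2)^2), a change of -86.4.

-86.40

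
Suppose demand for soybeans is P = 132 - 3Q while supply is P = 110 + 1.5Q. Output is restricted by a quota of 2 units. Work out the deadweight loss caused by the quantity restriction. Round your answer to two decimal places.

18.78

Unrestricted equilibrium: Q* = (132 - 110)/(3 + 1.5) = 4.8889.
At Q = 2 the demand price is 132 - 3(2) = 126 and the supply price is 110 + 1.5(2) = 113.
Deadweight loss is the triangle between the curves from 2 to 4.8889: (1/2)(126 - 113)(4.8889 - 2) = 18.7778.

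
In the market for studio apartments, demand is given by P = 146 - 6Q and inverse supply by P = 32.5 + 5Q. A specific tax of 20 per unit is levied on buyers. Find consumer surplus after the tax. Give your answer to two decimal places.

216.75

Pre-tax equilibrium: 146 - 6Q = 32.5 + 5Q gives Q* = 10.3182, P* = 84.0909.
A tax on buyers shifts demand down by 20: (146 - 20) - 6Q = 32.5 + 5Q, so Q_t = 8.5. Buyers pay P_b = 95; sellers receive P_s = P_b - 20 = 75.
Consumer surplus is the triangle under demand above P_b: (1/2)(8.5)(146 - 95) = 216.75.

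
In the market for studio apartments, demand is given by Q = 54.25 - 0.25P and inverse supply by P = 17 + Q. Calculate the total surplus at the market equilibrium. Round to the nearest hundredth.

4000.00

Rewriting demand in inverse form: P = 217 - 4Q.
Setting demand equal to supply, 200 = 5Q, so Q* = 40 and P* = 57.
CS = (1/2)(40)(160) = 3200 and PS = (1/2)(40)(40) = 800, so total surplus = 4000.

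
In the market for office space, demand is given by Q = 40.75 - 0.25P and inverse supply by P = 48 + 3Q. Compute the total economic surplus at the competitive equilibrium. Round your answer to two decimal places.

944.64

Rewriting demand in inverse form: P = 163 - 4Q.
Setting demand equal to supply, 115 = 7Q, so Q* = 16.4286 and P* = 97.2857.
Total surplus is the full triangle between the curves from 0 to Q*: (1/2)(16.4286)(163 - 48) = 944.6429.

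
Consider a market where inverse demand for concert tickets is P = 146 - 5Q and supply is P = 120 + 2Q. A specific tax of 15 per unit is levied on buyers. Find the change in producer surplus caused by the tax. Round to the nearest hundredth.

Pre-tax equilibrium: 146 - 5Q = 120 + 2Q gives Q* = 3.7143, P* = 127.4286.
A tax on buyers shifts demand down by 15: (146 - 15) - 5Q = 120 + 2Q, so Q_t = 1.5714. Buyers pay P_b = 138.1429; sellers receive P_s = P_b - 15 = 123.1429.
Producers lose the trapezoid between P_s and P* out to Q_t plus the triangle from Q_t to Q*: change in PS = 2.4694 - 13.7959 = -11.3265.

-11.33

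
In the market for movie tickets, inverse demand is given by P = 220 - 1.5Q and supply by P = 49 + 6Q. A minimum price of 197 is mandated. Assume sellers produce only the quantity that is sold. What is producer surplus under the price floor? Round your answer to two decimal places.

1564.00

Without the control, 220 - 1.5Q = 49 + 6Q so Q* = 22.8 and P* = 185.8.
At the floor price 197, quantity demanded is (220 - 197)/1.5 = 15.3333; demand is the short side, so Q = 15.3333 trades at P = 197.
The supply price at Q = 15.3333 is 141. PS is the trapezoid between 197 and supply over [0, 15.3333]: (1/2)[(197 - 49) + (197 - 141)](15.3333) = 1564.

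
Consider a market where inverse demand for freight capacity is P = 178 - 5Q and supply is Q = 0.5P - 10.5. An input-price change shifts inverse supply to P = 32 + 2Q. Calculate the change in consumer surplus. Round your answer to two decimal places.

Rewriting supply in inverse form: P = 21 + 2Q.
Initial equilibrium: Q_0 = 22.4286, P_0 = 65.8571; CS_0 = (1/2)(22.4286)(112.1429) = 1257.602, PS_0 = (1/2)(22.4286)(44.8571) = 503.0408.
New equilibrium: 178 - 5Q = 32 + 2Q gives Q_1 = 20.8571, P_1 = 73.7143; CS_1 = 1087.551, PS_1 = 435.0204.
Change in consumer surplus = 1087.551 - 1257.602 = -170.051.

-170.05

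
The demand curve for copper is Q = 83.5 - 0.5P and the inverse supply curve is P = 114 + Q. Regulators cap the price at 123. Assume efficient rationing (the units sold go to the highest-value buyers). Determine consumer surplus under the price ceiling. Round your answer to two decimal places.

315.00

Rewriting demand in inverse form: P = 167 - 2Q.
Without the control, 167 - 2Q = 114 + Q so Q* = 17.6667 and P* = 131.6667.
At P = 123, sellers supply (123 - 114)/1 = 9 while buyers want more, so the quantity traded is 9 at price 123.
The demand price at Q = 9 is 149. CS is the trapezoid between demand and 123 over [0, 9]: (1/2)[(167 - 123) + (149 - 123)](9) = 315.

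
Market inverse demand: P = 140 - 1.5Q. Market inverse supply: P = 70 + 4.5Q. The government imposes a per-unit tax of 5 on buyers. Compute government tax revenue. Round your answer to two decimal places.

54.17

Pre-tax equilibrium: 140 - 1.5Q = 70 + 4.5Q gives Q* = 11.6667, P* = 122.5.
A tax on buyers shifts demand down by 5: (140 - 5) - 1.5Q = 70 + 4.5Q, so Q_t = 10.8333. Buyers pay P_b = 123.75; sellers receive P_s = P_b - 5 = 118.75.
Revenue is the tax times quantity traded: 5 x 10.8333 = 54.1667.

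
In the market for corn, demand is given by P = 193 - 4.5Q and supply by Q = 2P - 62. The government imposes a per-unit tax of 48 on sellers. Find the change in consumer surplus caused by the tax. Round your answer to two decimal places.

-1192.32

Rewriting supply in inverse form: P = 31 + 0.5Q.
Pre-tax equilibrium: 193 - 4.5Q = 31 + 0.5Q gives Q* = 32.4, P* = 47.2.
A tax on sellers shifts supply up by 48: 193 - 4.5Q = 31 + 0.5Q + 48, so Q_t = 22.8. Buyers pay P_b = 90.4; sellers receive P_s = P_b - 48 = 42.4.
Consumers lose the trapezoid between P* and P_b out to Q_t plus the triangle from Q_t to Q*: change in CS = 1169.64 - 2361.96 = -1192.32.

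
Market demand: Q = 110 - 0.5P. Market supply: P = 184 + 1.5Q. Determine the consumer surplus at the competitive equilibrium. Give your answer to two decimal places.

Rewriting demand in inverse form: P = 220 - 2Q.
Set 220 - 2Q = 184 + 1.5Q, which gives 36 = 3.5Q, so Q* = 10.2857 and P* = 220 - 2(10.2857) = 199.4286.
The demand choke price is 220, so CS = (1/2)(Q*)(220 - P*) = (1/2)(10.2857)(20.5714) = 105.7959.

105.80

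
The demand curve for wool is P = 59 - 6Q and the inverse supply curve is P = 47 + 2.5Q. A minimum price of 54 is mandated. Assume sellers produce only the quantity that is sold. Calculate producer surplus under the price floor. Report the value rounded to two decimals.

Free-market equilibrium: 59 - 6Q = 47 + 2.5Q gives Q* = 1.4118, P* = 50.5294.
At P = 54, buyers demand (59 - 54)/6 = 0.8333 while sellers would supply more, so the quantity traded is 0.8333 at price 54.
The supply price at Q = 0.8333 is 49.0833. PS is the trapezoid between 54 and supply over [0, 0.8333]: (1/2)[(54 - 47) + (54 - 49.0833)](0.8333) = 4.9653.

4.97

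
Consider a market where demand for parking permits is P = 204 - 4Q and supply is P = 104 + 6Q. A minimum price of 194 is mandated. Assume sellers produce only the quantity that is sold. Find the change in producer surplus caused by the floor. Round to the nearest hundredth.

-93.75

Without the control, 204 - 4Q = 104 + 6Q so Q* = 10 and P* = 164.
At the floor price 194, quantity demanded is (204 - 194)/4 = 2.5; demand is the short side, so Q = 2.5 trades at P = 194.
PS goes from (1/2)(10)(60) = 300 to 206.25 (computed as (194 - 104)(2.5) - (1/2)(6)(2.5)^2), a change of -93.75.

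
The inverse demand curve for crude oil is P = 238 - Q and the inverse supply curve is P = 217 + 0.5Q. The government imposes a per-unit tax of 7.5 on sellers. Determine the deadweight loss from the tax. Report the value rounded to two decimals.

18.75

Pre-tax equilibrium: 238 - Q = 217 + 0.5Q gives Q* = 14, P* = 224.
A tax on sellers shifts supply up by 7.5: 238 - Q = 217 + 0.5Q + 7.5, so Q_t = 9. Buyers pay P_b = 229; sellers receive P_s = P_b - 7.5 = 221.5.
Deadweight loss is the triangle between the curves from Q_t to Q*: (1/2)(14 - 9)(7.5) = 18.75.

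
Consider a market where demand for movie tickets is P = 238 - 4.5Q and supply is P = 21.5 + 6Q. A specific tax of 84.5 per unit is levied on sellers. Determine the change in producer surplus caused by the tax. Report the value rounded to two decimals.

Pre-tax equilibrium: 238 - 4.5Q = 21.5 + 6Q gives Q* = 20.619, P* = 145.2143.
With the tax, sellers need 84.5 more per unit: 238 - 4.5Q = 21.5 + 6Q + 84.5, so Q_t = 12.5714. Buyers pay P_b = 181.4286; sellers receive P_s = P_b - 84.5 = 96.9286.
Producers lose the trapezoid between P_s and P* out to Q_t plus the triangle from Q_t to Q*: change in PS = 474.1224 - 1275.4354 = -801.3129.

-801.31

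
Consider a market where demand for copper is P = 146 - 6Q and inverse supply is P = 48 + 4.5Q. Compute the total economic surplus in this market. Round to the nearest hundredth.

Equilibrium: 146 - 6Q = 48 + 4.5Q, so Q* = 9.3333 and P* = 90.
CS = (1/2)(9.3333)(56) = 261.3333 and PS = (1/2)(9.3333)(42) = 196, so total surplus = 457.3333.

457.33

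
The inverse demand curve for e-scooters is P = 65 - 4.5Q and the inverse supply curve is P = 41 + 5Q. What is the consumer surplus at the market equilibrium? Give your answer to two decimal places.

14.36

Set 65 - 4.5Q = 41 + 5Q, which gives 24 = 9.5Q, so Q* = 2.5263 and P* = 65 - 4.5(2.5263) = 53.6316.
CS is the area between the demand curve and P* from 0 to Q*: (1/2)(2.5263)(11.3684) = 14.3601.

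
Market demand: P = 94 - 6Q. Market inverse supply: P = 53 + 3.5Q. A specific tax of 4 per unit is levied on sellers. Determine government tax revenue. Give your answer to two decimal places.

Pre-tax equilibrium: 94 - 6Q = 53 + 3.5Q gives Q* = 4.3158, P* = 68.1053.
A tax on sellers shifts supply up by 4: 94 - 6Q = 53 + 3.5Q + 4, so Q_t = 3.8947. Buyers pay P_b = 70.6316; sellers receive P_s = P_b - 4 = 66.6316.
Tax revenue = t x Q_t = 4 x 3.8947 = 15.5789.

15.58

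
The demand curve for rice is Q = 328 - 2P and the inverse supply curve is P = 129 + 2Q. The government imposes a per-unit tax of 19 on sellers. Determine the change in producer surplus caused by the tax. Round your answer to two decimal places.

-155.04

Rewriting demand in inverse form: P = 164 - 0.5Q.
Pre-tax equilibrium: 164 - 0.5Q = 129 + 2Q gives Q* = 14, P* = 157.
A tax on sellers shifts supply up by 19: 164 - 0.5Q = 129 + 2Q + 19, so Q_t = 6.4. Buyers pay P_b = 160.8; sellers receive P_s = P_b - 19 = 141.8.
PS falls from (1/2)(14)(28) = 196 to (1/2)(6.4)(12.8) = 40.96, a change of -155.04.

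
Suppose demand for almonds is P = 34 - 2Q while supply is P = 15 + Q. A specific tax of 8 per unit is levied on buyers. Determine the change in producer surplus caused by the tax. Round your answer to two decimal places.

Without the tax, 34 - 2Q = 15 + Q so Q* = 6.3333 and P* = 21.3333.
A tax on buyers shifts demand down by 8: (34 - 8) - 2Q = 15 + Q, so Q_t = 3.6667. Buyers pay P_b = 26.6667; sellers receive P_s = P_b - 8 = 18.6667.
PS falls from (1/2)(6.3333)(6.3333) = 20.0556 to (1/2)(3.6667)(3.6667) = 6.7222, a change of -13.3333.

-13.33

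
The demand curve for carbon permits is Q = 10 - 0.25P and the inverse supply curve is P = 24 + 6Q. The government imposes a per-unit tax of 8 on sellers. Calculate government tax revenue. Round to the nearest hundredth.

6.40

Rewriting demand in inverse form: P = 40 - 4Q.
Without the tax, 40 - 4Q = 24 + 6Q so Q* = 1.6 and P* = 33.6.
A tax on sellers shifts supply up by 8: 40 - 4Q = 24 + 6Q + 8, so Q_t = 0.8. Buyers pay P_b = 36.8; sellers receive P_s = P_b - 8 = 28.8.
Revenue is the tax times quantity traded: 8 x 0.8 = 6.4.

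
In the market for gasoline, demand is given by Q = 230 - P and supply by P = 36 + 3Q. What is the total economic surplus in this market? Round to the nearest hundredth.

4704.50

Rewriting demand in inverse form: P = 230 - Q.
Setting demand equal to supply, 194 = 4Q, so Q* = 48.5 and P* = 181.5.
CS = (1/2)(48.5)(48.5) = 1176.125 and PS = (1/2)(48.5)(145.5) = 3528.375, so total surplus = 4704.5.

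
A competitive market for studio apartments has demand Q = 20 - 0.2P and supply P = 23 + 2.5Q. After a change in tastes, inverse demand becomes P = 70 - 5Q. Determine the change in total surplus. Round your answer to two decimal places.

-248.00

Rewriting demand in inverse form: P = 100 - 5Q.
Initial equilibrium: Q_0 = 10.2667, P_0 = 48.6667; CS_0 = (1/2)(10.2667)(51.3333) = 263.5111, PS_0 = (1/2)(10.2667)(25.6667) = 131.7556.
New equilibrium: 70 - 5Q = 23 + 2.5Q gives Q_1 = 6.2667, P_1 = 38.6667; CS_1 = 98.1778, PS_1 = 49.0889.
Change in total surplus = (98.1778 + 49.0889) - (263.5111 + 131.7556) = -248.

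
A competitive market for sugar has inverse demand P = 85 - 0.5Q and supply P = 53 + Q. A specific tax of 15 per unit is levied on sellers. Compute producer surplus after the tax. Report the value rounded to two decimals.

64.22

Without the tax, 85 - 0.5Q = 53 + Q so Q* = 21.3333 and P* = 74.3333.
With the tax, sellers need 15 more per unit: 85 - 0.5Q = 53 + Q + 15, so Q_t = 11.3333. Buyers pay P_b = 79.3333; sellers receive P_s = P_b - 15 = 64.3333.
PS = (1/2)(Q_t)(P_s - 53) = (1/2)(11.3333)(11.3333) = 64.2222.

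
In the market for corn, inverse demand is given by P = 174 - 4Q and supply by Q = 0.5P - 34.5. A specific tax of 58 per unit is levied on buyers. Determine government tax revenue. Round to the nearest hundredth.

Rewriting supply in inverse form: P = 69 + 2Q.
Without the tax, 174 - 4Q = 69 + 2Q so Q* = 17.5 and P* = 104.
A tax on buyers shifts demand down by 58: (174 - 58) - 4Q = 69 + 2Q, so Q_t = 7.8333. Buyers pay P_b = 142.6667; sellers receive P_s = P_b - 58 = 84.6667.
Tax revenue = t x Q_t = 58 x 7.8333 = 454.3333.

454.33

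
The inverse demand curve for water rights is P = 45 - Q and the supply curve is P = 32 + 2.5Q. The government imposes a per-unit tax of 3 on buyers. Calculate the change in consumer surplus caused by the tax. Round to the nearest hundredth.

-2.82

Without the tax, 45 - Q = 32 + 2.5Q so Q* = 3.7143 and P* = 41.2857.
With the tax, buyers' net willingness to pay falls by 3: (45 - 3) - Q = 32 + 2.5Q, so Q_t = 2.8571. Buyers pay P_b = 42.1429; sellers receive P_s = P_b - 3 = 39.1429.
CS falls from (1/2)(3.7143)(3.7143) = 6.898 to (1/2)(2.8571)(2.8571) = 4.0816, a change of -2.8163.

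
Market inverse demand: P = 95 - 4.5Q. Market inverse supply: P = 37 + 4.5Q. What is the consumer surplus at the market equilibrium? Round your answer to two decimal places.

93.44

Setting demand equal to supply, 58 = 9Q, so Q* = 6.4444 and P* = 66.
Consumer surplus is the triangle under demand above P*: (1/2)(6.4444)(95 - 66) = (1/2)(6.4444)(29) = 93.4444.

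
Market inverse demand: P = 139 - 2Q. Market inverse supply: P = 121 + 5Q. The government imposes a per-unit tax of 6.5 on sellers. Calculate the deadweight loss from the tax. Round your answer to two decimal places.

3.02

Pre-tax equilibrium: 139 - 2Q = 121 + 5Q gives Q* = 2.5714, P* = 133.8571.
With the tax, sellers need 6.5 more per unit: 139 - 2Q = 121 + 5Q + 6.5, so Q_t = 1.6429. Buyers pay P_b = 135.7143; sellers receive P_s = P_b - 6.5 = 129.2143.
Deadweight loss is the triangle between the curves from Q_t to Q*: (1/2)(2.5714 - 1.6429)(6.5) = 3.0179.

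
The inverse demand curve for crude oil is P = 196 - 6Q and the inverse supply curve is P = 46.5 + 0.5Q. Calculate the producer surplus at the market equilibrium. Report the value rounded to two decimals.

132.25

Setting demand equal to supply, 149.5 = 6.5Q, so Q* = 23 and P* = 58.
Producer surplus is the triangle above supply below P*: (1/2)(23)(58 - 46.5) = (1/2)(23)(11.5) = 132.25.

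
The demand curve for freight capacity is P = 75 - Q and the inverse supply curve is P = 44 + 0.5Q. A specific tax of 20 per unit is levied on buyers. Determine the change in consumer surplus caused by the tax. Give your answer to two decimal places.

Pre-tax equilibrium: 75 - Q = 44 + 0.5Q gives Q* = 20.6667, P* = 54.3333.
With the tax, buyers' net willingness to pay falls by 20: (75 - 20) - Q = 44 + 0.5Q, so Q_t = 7.3333. Buyers pay P_b = 67.6667; sellers receive P_s = P_b - 20 = 47.6667.
Consumers lose the trapezoid between P* and P_b out to Q_t plus the triangle from Q_t to Q*: change in CS = 26.8889 - 213.5556 = -186.6667.

-186.67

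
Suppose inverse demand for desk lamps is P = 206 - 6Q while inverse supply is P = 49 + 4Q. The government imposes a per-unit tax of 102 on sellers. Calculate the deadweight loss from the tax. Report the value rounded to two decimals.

Pre-tax equilibrium: 206 - 6Q = 49 + 4Q gives Q* = 15.7, P* = 111.8.
With the tax, sellers need 102 more per unit: 206 - 6Q = 49 + 4Q + 102, so Q_t = 5.5. Buyers pay P_b = 173; sellers receive P_s = P_b - 102 = 71.
Deadweight loss is the triangle between the curves from Q_t to Q*: (1/2)(15.7 - 5.5)(102) = 520.2.

520.20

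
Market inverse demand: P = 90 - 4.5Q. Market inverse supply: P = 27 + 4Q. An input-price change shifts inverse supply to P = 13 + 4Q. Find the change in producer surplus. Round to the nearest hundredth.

Initial equilibrium: Q_0 = 7.4118, P_0 = 56.6471; CS_0 = (1/2)(7.4118)(33.3529) = 123.6021, PS_0 = (1/2)(7.4118)(29.6471) = 109.8685.
New equilibrium: 90 - 4.5Q = 13 + 4Q gives Q_1 = 9.0588, P_1 = 49.2353; CS_1 = 184.6401, PS_1 = 164.1246.
Change in producer surplus = 164.1246 - 109.8685 = 54.2561.

54.26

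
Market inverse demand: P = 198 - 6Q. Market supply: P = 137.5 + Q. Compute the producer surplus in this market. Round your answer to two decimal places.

37.35

Equilibrium: 198 - 6Q = 137.5 + Q, so Q* = 8.6429 and P* = 146.1429.
Producer surplus is the triangle above supply below P*: (1/2)(8.6429)(146.1429 - 137.5) = (1/2)(8.6429)(8.6429) = 37.3495.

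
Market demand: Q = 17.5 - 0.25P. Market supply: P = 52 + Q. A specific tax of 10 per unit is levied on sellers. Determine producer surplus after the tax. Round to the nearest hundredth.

1.28

Rewriting demand in inverse form: P = 70 - 4Q.
Pre-tax equilibrium: 70 - 4Q = 52 + Q gives Q* = 3.6, P* = 55.6.
With the tax, sellers need 10 more per unit: 70 - 4Q = 52 + Q + 10, so Q_t = 1.6. Buyers pay P_b = 63.6; sellers receive P_s = P_b - 10 = 53.6.
Producer surplus is the triangle above supply below P_s: (1/2)(1.6)(53.6 - 52) = 1.28.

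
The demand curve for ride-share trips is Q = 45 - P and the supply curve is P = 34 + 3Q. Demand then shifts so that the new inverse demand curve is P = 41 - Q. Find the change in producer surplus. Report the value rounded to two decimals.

Rewriting demand in inverse form: P = 45 - Q.
Initial equilibrium: Q_0 = 2.75, P_0 = 42.25; CS_0 = (1/2)(2.75)(2.75) = 3.7812, PS_0 = (1/2)(2.75)(8.25) = 11.3438.
New equilibrium: 41 - Q = 34 + 3Q gives Q_1 = 1.75, P_1 = 39.25; CS_1 = 1.5312, PS_1 = 4.5938.
Change in producer surplus = 4.5938 - 11.3438 = -6.75.

-6.75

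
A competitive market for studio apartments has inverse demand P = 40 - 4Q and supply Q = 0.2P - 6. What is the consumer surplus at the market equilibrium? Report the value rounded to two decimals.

Rewriting supply in inverse form: P = 30 + 5Q.
Set 40 - 4Q = 30 + 5Q, which gives 10 = 9Q, so Q* = 1.1111 and P* = 40 - 4(1.1111) = 35.5556.
Consumer surplus is the triangle under demand above P*: (1/2)(1.1111)(40 - 35.5556) = (1/2)(1.1111)(4.4444) = 2.4691.

2.47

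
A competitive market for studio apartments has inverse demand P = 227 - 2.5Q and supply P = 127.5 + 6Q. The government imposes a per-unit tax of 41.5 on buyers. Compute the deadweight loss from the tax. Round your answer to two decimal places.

101.31

Without the tax, 227 - 2.5Q = 127.5 + 6Q so Q* = 11.7059 and P* = 197.7353.
With the tax, buyers' net willingness to pay falls by 41.5: (227 - 41.5) - 2.5Q = 127.5 + 6Q, so Q_t = 6.8235. Buyers pay P_b = 209.9412; sellers receive P_s = P_b - 41.5 = 168.4412.
The welfare triangle lost has base Q* - Q_t = 4.8824 and height t = 41.5, so DWL = (1/2)(4.8824)(41.5) = 101.3088.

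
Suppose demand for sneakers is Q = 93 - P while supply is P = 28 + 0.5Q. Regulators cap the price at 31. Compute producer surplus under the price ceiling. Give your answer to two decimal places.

9.00

Rewriting demand in inverse form: P = 93 - Q.
Without the control, 93 - Q = 28 + 0.5Q so Q* = 43.3333 and P* = 49.6667.
At the ceiling price 31, quantity supplied is (31 - 28)/0.5 = 6; supply is the short side, so Q = 6 trades at P = 31.
PS is the triangle above supply below 31: (1/2)(6)(31 - 28) = 9.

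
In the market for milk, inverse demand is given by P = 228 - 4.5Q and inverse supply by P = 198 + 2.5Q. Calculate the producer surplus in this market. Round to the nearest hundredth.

22.96

Set 228 - 4.5Q = 198 + 2.5Q, which gives 30 = 7Q, so Q* = 4.2857 and P* = 228 - 4.5(4.2857) = 208.7143.
PS is the area between P* and the supply curve from 0 to Q*: (1/2)(4.2857)(10.7143) = 22.9592.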